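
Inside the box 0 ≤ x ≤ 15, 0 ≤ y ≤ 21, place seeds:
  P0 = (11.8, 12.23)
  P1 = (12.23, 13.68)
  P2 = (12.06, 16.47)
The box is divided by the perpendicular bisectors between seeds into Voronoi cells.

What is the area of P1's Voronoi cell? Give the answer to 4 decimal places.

1. box [0,15]×[0,21]: [(0, 0) (15, 0) (15, 21) (0, 21)]
2. ⊥bis P1·P0 via (12.015,12.955): [(0, 16.5181) (15, 12.0698) (15, 21) (0, 21)]  |A|=100.591
3. ⊥bis P1·P2 via (12.145,15.075): [(6.1068, 14.7071) (15, 12.0698) (15, 15.249)]  |A|=14.1365
4. canonical 3-gon: [(6.1068, 14.7071) (15, 12.0698) (15, 15.249)]
5. shoelace: 14.1365

Area of P1's cell: 14.1365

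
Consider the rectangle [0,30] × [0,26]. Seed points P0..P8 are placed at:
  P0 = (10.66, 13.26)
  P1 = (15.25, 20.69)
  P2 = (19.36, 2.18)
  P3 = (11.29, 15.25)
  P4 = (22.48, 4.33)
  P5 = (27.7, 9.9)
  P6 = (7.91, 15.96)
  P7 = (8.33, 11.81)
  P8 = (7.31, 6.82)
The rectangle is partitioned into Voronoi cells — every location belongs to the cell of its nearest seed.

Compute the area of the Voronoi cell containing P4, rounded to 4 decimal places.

1. box [0,30]×[0,26]: [(0, 0) (30, 0) (30, 26) (0, 26)]
2. ⊥bis P4·P0 via (16.57,8.795): [(9.9254, 0) (30, 0) (30, 26) (29.5684, 26)]  |A|=266.5813
3. ⊥bis P4·P1 via (18.865,12.51): [(19.6331, 12.8495) (9.9254, 0) (30, 0) (30, 17.4309)]  |A|=219.3259
4. ⊥bis P4·P2 via (20.92,3.255): [(19.6331, 12.8495) (16.8484, 9.1635) (23.163, 0) (30, 0) (30, 17.4309)]  |A|=158.6742
5. ⊥bis P4·P3 via (16.885,9.79): [(20.0507, 13.034) (18.8189, 11.7717) (16.8484, 9.1635) (23.163, 0) (30, 0) (30, 17.4309)]  |A|=158.5243
6. ⊥bis P4·P5 via (25.09,7.115): [(19.4409, 12.4091) (18.8189, 11.7717) (16.8484, 9.1635) (23.163, 0) (30, 0) (30, 2.5135)]  |A|=77.9993
7. ⊥bis P4·P6 via (15.195,10.145): [(19.4409, 12.4091) (18.8189, 11.7717) (16.8484, 9.1635) (23.163, 0) (30, 0) (30, 2.5135)]  |A|=77.9993
8. ⊥bis P4·P7 via (15.405,8.07): [(19.4409, 12.4091) (18.8189, 11.7717) (16.8484, 9.1635) (23.163, 0) (30, 0) (30, 2.5135)]  |A|=77.9993
9. ⊥bis P4·P8 via (14.895,5.575): [(19.4409, 12.4091) (18.8189, 11.7717) (16.8484, 9.1635) (23.163, 0) (30, 0) (30, 2.5135)]  |A|=77.9993
10. canonical 6-gon: [(19.4409, 12.4091) (18.8189, 11.7717) (16.8484, 9.1635) (23.163, 0) (30, 0) (30, 2.5135)]
11. shoelace: 77.9993

Area of P4's cell: 77.9993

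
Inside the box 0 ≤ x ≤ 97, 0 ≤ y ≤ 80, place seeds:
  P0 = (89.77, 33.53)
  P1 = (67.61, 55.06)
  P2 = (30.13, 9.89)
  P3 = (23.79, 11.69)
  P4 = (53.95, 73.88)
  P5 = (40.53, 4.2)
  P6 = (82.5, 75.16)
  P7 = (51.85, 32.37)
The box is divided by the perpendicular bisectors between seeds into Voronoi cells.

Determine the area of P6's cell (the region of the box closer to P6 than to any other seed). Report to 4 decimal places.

Area of P6's cell: 559.9709

1. box [0,97]×[0,80]: [(0, 0) (97, 0) (97, 80) (0, 80)]
2. ⊥bis P6·P0 via (86.135,54.345): [(0, 39.3029) (97, 56.2424) (97, 80) (0, 80)]  |A|=3126.0518
3. ⊥bis P6·P1 via (75.055,65.11): [(88.9282, 54.8328) (97, 56.2424) (97, 80) (54.955, 80)]  |A|=624.961
4. ⊥bis P6·P2 via (56.315,42.525): [(88.9282, 54.8328) (97, 56.2424) (97, 80) (54.955, 80)]  |A|=624.961
5. ⊥bis P6·P3 via (53.145,43.425): [(88.9282, 54.8328) (97, 56.2424) (97, 80) (54.955, 80)]  |A|=624.961
6. ⊥bis P6·P4 via (68.225,74.52): [(68.4267, 70.0202) (88.9282, 54.8328) (97, 56.2424) (97, 80) (67.9793, 80)]  |A|=559.9709
7. ⊥bis P6·P5 via (61.515,39.68): [(68.4267, 70.0202) (88.9282, 54.8328) (97, 56.2424) (97, 80) (67.9793, 80)]  |A|=559.9709
8. ⊥bis P6·P7 via (67.175,53.765): [(68.4267, 70.0202) (88.9282, 54.8328) (97, 56.2424) (97, 80) (67.9793, 80)]  |A|=559.9709
9. canonical 5-gon: [(68.4267, 70.0202) (88.9282, 54.8328) (97, 56.2424) (97, 80) (67.9793, 80)]
10. shoelace: 559.9709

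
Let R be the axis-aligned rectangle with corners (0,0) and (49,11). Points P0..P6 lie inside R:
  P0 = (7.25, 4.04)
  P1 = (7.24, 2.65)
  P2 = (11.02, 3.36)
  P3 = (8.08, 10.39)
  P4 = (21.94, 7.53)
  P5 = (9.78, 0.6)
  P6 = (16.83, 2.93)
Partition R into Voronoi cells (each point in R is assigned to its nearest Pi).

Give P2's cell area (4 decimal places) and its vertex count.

Area of P2's cell: 29.8812 (5 vertices)

1. box [0,49]×[0,11]: [(0, 0) (49, 0) (49, 11) (0, 11)]
2. ⊥bis P2·P0 via (9.135,3.7): [(8.4676, 0) (49, 0) (49, 11) (10.4517, 11)]  |A|=434.9436
3. ⊥bis P2·P1 via (9.13,3.005): [(9.0686, 3.3319) (9.6944, 0) (49, 0) (49, 11) (10.4517, 11)]  |A|=432.8999
4. ⊥bis P2·P3 via (9.55,6.875): [(9.7205, 6.9463) (9.0686, 3.3319) (9.6944, 0) (49, 0) (49, 11) (19.4135, 11)]  |A|=414.7357
5. ⊥bis P2·P4 via (16.48,5.445): [(15.0548, 9.1772) (9.7205, 6.9463) (9.0686, 3.3319) (9.6944, 0) (18.5593, 0)]  |A|=61.3918
6. ⊥bis P2·P5 via (10.4,1.98): [(15.0548, 9.1772) (9.7205, 6.9463) (9.0686, 3.3319) (9.2232, 2.5087) (14.8071, 0) (18.5593, 0)]  |A|=54.9787
7. ⊥bis P2·P6 via (13.925,3.145): [(14.3496, 8.8822) (9.7205, 6.9463) (9.0686, 3.3319) (9.2232, 2.5087) (13.7281, 0.4848)]  |A|=29.8812
8. canonical 5-gon: [(14.3496, 8.8822) (9.7205, 6.9463) (9.0686, 3.3319) (9.2232, 2.5087) (13.7281, 0.4848)]
9. shoelace: 29.8812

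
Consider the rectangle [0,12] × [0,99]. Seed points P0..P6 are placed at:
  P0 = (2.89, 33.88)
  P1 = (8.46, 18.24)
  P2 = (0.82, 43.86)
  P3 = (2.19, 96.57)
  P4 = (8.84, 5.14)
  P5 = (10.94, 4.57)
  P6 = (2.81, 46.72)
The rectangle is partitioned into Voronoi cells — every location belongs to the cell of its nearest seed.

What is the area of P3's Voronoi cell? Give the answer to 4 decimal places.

1. box [0,12]×[0,99]: [(0, 0) (12, 0) (12, 99) (0, 99)]
2. ⊥bis P3·P0 via (2.54,65.225): [(0, 65.1966) (12, 65.3306) (12, 99) (0, 99)]  |A|=404.8364
3. ⊥bis P3·P1 via (5.325,57.405): [(0, 65.1966) (12, 65.3306) (12, 99) (0, 99)]  |A|=404.8364
4. ⊥bis P3·P2 via (1.505,70.215): [(0, 70.2541) (12, 69.9422) (12, 99) (0, 99)]  |A|=346.822
5. ⊥bis P3·P4 via (5.515,50.855): [(0, 70.2541) (12, 69.9422) (12, 99) (0, 99)]  |A|=346.822
6. ⊥bis P3·P5 via (6.565,50.57): [(0, 70.2541) (12, 69.9422) (12, 99) (0, 99)]  |A|=346.822
7. ⊥bis P3·P6 via (2.5,71.645): [(0, 71.6139) (12, 71.7632) (12, 99) (0, 99)]  |A|=327.7376
8. canonical 4-gon: [(0, 71.6139) (12, 71.7632) (12, 99) (0, 99)]
9. shoelace: 327.7376

Area of P3's cell: 327.7376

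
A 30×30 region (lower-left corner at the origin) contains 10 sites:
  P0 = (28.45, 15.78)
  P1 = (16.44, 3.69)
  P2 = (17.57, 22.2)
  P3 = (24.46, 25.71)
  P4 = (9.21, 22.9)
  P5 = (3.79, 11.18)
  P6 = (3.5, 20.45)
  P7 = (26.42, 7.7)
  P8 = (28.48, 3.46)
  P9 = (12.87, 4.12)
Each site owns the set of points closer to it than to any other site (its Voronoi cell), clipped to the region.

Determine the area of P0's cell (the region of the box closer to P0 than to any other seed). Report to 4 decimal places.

1. box [0,30]×[0,30]: [(0, 0) (30, 0) (30, 30) (0, 30)]
2. ⊥bis P0·P1 via (22.445,9.735): [(30, 2.23) (30, 30) (2.045, 30)]  |A|=388.1551
3. ⊥bis P0·P2 via (23.01,18.99): [(19.3582, 12.8013) (30, 2.23) (30, 30) (29.5067, 30)]  |A|=152.0029
4. ⊥bis P0·P3 via (26.455,20.745): [(23.2968, 19.476) (19.3582, 12.8013) (30, 2.23) (30, 22.1694)]  |A|=123.1621
5. ⊥bis P0·P4 via (18.83,19.34): [(23.2968, 19.476) (19.3582, 12.8013) (30, 2.23) (30, 22.1694)]  |A|=123.1621
6. ⊥bis P0·P5 via (16.12,13.48): [(23.2968, 19.476) (19.3582, 12.8013) (30, 2.23) (30, 22.1694)]  |A|=123.1621
7. ⊥bis P0·P6 via (15.975,18.115): [(23.2968, 19.476) (19.3582, 12.8013) (30, 2.23) (30, 22.1694)]  |A|=123.1621
8. ⊥bis P0·P7 via (27.435,11.74): [(23.2968, 19.476) (19.8556, 13.6442) (30, 11.0956) (30, 22.1694)]  |A|=71.0803
9. ⊥bis P0·P8 via (28.465,9.62): [(23.2968, 19.476) (19.8556, 13.6442) (30, 11.0956) (30, 22.1694)]  |A|=71.0803
10. ⊥bis P0·P9 via (20.66,9.95): [(23.2968, 19.476) (19.8556, 13.6442) (30, 11.0956) (30, 22.1694)]  |A|=71.0803
11. canonical 4-gon: [(23.2968, 19.476) (19.8556, 13.6442) (30, 11.0956) (30, 22.1694)]
12. shoelace: 71.0803

Area of P0's cell: 71.0803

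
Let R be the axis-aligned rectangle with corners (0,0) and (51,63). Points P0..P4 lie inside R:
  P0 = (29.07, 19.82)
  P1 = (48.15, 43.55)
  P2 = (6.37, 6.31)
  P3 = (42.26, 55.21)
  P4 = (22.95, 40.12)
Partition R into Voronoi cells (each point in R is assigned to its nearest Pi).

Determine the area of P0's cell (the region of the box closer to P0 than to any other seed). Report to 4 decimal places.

Area of P0's cell: 970.1089

1. box [0,51]×[0,63]: [(0, 0) (51, 0) (51, 63) (0, 63)]
2. ⊥bis P0·P1 via (38.61,31.685): [(0, 62.7292) (0, 0) (51, 0) (51, 21.7229)]  |A|=2153.5279
3. ⊥bis P0·P2 via (17.72,13.065): [(0, 62.7292) (0, 42.8388) (25.4957, 0) (51, 0) (51, 21.7229)]  |A|=1607.4255
4. ⊥bis P0·P3 via (35.665,37.515): [(27.6387, 40.5064) (0, 50.8075) (0, 42.8388) (25.4957, 0) (51, 0) (51, 21.7229)]  |A|=1442.6755
5. ⊥bis P0·P4 via (26.01,29.97): [(36.7253, 33.2004) (10.4507, 25.2792) (25.4957, 0) (51, 0) (51, 21.7229)]  |A|=970.1089
6. canonical 5-gon: [(36.7253, 33.2004) (10.4507, 25.2792) (25.4957, 0) (51, 0) (51, 21.7229)]
7. shoelace: 970.1089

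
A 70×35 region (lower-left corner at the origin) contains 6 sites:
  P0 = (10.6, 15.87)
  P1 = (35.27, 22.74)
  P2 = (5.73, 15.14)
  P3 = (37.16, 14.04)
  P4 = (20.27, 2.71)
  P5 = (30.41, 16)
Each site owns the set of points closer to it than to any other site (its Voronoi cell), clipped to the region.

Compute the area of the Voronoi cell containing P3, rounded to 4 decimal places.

1. box [0,70]×[0,35]: [(0, 0) (70, 0) (70, 35) (0, 35)]
2. ⊥bis P3·P0 via (23.88,14.955): [(22.8496, 0) (70, 0) (70, 35) (25.2611, 35)]  |A|=1608.0627
3. ⊥bis P3·P1 via (36.215,18.39): [(23.9328, 15.7218) (22.8496, 0) (70, 0) (70, 25.7295)]  |A|=963.2874
4. ⊥bis P3·P2 via (21.445,14.59): [(23.9328, 15.7218) (22.8496, 0) (70, 0) (70, 25.7295)]  |A|=963.2874
5. ⊥bis P3·P4 via (28.715,8.375): [(23.9328, 15.7218) (23.9192, 15.5242) (34.333, 0) (70, 0) (70, 25.7295)]  |A|=874.1515
6. ⊥bis P3·P5 via (33.785,15.02): [(34.6658, 18.0535) (30.9068, 5.1077) (34.333, 0) (70, 0) (70, 25.7295)]  |A|=808.2993
7. canonical 5-gon: [(34.6658, 18.0535) (30.9068, 5.1077) (34.333, 0) (70, 0) (70, 25.7295)]
8. shoelace: 808.2993

Area of P3's cell: 808.2993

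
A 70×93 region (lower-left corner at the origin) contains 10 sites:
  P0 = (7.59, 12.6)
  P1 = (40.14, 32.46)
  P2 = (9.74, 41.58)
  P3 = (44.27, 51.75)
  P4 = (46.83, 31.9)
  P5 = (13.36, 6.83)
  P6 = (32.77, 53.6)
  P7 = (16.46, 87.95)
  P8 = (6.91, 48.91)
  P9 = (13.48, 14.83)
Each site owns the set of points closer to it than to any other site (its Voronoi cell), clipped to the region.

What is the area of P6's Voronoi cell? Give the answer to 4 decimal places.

Area of P6's cell: 639.5429

1. box [0,70]×[0,93]: [(0, 0) (70, 0) (70, 93) (0, 93)]
2. ⊥bis P6·P0 via (20.18,33.1): [(0, 45.4935) (70, 2.5032) (70, 93) (0, 93)]  |A|=4830.1154
3. ⊥bis P6·P1 via (36.455,43.03): [(0, 45.4935) (15.7594, 35.8149) (70, 54.7247) (70, 93) (0, 93)]  |A|=3413.8516
4. ⊥bis P6·P2 via (21.255,47.59): [(0, 88.314) (25.6086, 39.2486) (70, 54.7247) (70, 93) (0, 93)]  |A|=2790.845
5. ⊥bis P6·P3 via (38.52,52.675): [(0, 88.314) (25.6086, 39.2486) (36.9989, 43.2196) (45.0071, 93) (0, 93)]  |A|=1537.2036
6. ⊥bis P6·P4 via (39.8,42.75): [(0, 88.314) (25.6086, 39.2486) (36.9989, 43.2196) (45.0071, 93) (0, 93)]  |A|=1537.2036
7. ⊥bis P6·P5 via (23.065,30.215): [(0, 88.314) (25.6086, 39.2486) (36.9989, 43.2196) (45.0071, 93) (0, 93)]  |A|=1537.2036
8. ⊥bis P6·P7 via (24.615,70.775): [(12.2247, 64.8919) (25.6086, 39.2486) (36.9989, 43.2196) (42.8225, 79.4202)]  |A|=684.1424
9. ⊥bis P6·P8 via (19.84,51.255): [(16.9591, 67.1398) (20.1051, 49.7931) (25.6086, 39.2486) (36.9989, 43.2196) (42.8225, 79.4202)]  |A|=639.5429
10. ⊥bis P6·P9 via (23.125,34.215): [(16.9591, 67.1398) (20.1051, 49.7931) (25.6086, 39.2486) (36.9989, 43.2196) (42.8225, 79.4202)]  |A|=639.5429
11. canonical 5-gon: [(16.9591, 67.1398) (20.1051, 49.7931) (25.6086, 39.2486) (36.9989, 43.2196) (42.8225, 79.4202)]
12. shoelace: 639.5429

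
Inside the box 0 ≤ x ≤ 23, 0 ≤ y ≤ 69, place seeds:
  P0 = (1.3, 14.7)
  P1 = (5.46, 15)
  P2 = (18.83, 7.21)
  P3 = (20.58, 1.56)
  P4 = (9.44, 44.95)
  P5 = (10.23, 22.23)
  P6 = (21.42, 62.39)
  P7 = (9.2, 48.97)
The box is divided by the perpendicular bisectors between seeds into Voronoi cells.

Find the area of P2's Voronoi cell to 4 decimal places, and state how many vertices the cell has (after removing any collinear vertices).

Area of P2's cell: 165.2431 (4 vertices)

1. box [0,23]×[0,69]: [(0, 0) (23, 0) (23, 69) (0, 69)]
2. ⊥bis P2·P0 via (10.065,10.955): [(5.3843, 0) (23, 0) (23, 41.2288)]  |A|=363.1372
3. ⊥bis P2·P1 via (12.145,11.105): [(5.6747, 0) (23, 0) (23, 29.7355)]  |A|=257.588
4. ⊥bis P2·P3 via (19.705,4.385): [(5.7027, 0.048) (23, 5.4056) (23, 29.7355)]  |A|=210.4212
5. ⊥bis P2·P4 via (14.135,26.08): [(22.0121, 28.0399) (5.7027, 0.048) (23, 5.4056) (23, 28.2857)]  |A|=209.7051
6. ⊥bis P2·P5 via (14.53,14.72): [(14.1117, 14.4805) (5.7027, 0.048) (23, 5.4056) (23, 19.5697)]  |A|=165.2431
7. ⊥bis P2·P6 via (20.125,34.8): [(14.1117, 14.4805) (5.7027, 0.048) (23, 5.4056) (23, 19.5697)]  |A|=165.2431
8. ⊥bis P2·P7 via (14.015,28.09): [(14.1117, 14.4805) (5.7027, 0.048) (23, 5.4056) (23, 19.5697)]  |A|=165.2431
9. canonical 4-gon: [(14.1117, 14.4805) (5.7027, 0.048) (23, 5.4056) (23, 19.5697)]
10. shoelace: 165.2431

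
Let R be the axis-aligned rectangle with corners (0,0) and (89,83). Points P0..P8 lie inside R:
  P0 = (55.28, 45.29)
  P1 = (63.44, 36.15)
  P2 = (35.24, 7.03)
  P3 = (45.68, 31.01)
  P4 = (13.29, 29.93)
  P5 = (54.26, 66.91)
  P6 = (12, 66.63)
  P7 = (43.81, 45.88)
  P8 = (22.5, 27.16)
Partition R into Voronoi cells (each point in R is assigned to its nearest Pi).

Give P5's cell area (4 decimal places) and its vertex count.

1. box [0,89]×[0,83]: [(0, 0) (89, 0) (89, 83) (0, 83)]
2. ⊥bis P5·P0 via (54.77,56.1): [(0, 53.516) (89, 57.7149) (89, 83) (0, 83)]  |A|=2437.2226
3. ⊥bis P5·P1 via (58.85,51.53): [(0, 53.516) (77.8043, 57.1867) (89, 60.528) (89, 83) (0, 83)]  |A|=2421.4757
4. ⊥bis P5·P2 via (44.75,36.97): [(0, 53.516) (77.8043, 57.1867) (89, 60.528) (89, 83) (0, 83)]  |A|=2421.4757
5. ⊥bis P5·P3 via (49.97,48.96): [(0, 60.9027) (25.8116, 54.7338) (77.8043, 57.1867) (89, 60.528) (89, 83) (0, 83)]  |A|=2326.1449
6. ⊥bis P5·P4 via (33.775,48.42): [(27.9836, 54.8363) (77.8043, 57.1867) (89, 60.528) (89, 83) (2.5627, 83)]  |A|=1972.8543
7. ⊥bis P5·P6 via (33.13,66.77): [(33.2074, 55.0827) (77.8043, 57.1867) (89, 60.528) (89, 83) (33.0225, 83)]  |A|=1470.9834
8. ⊥bis P5·P7 via (49.035,56.395): [(33.1464, 64.2902) (50.0745, 55.8785) (77.8043, 57.1867) (89, 60.528) (89, 83) (33.0225, 83)]  |A|=1393.3077
9. ⊥bis P5·P8 via (38.38,47.035): [(33.1464, 64.2902) (50.0745, 55.8785) (77.8043, 57.1867) (89, 60.528) (89, 83) (33.0225, 83)]  |A|=1393.3077
10. canonical 6-gon: [(33.1464, 64.2902) (50.0745, 55.8785) (77.8043, 57.1867) (89, 60.528) (89, 83) (33.0225, 83)]
11. shoelace: 1393.3077

Area of P5's cell: 1393.3077 (6 vertices)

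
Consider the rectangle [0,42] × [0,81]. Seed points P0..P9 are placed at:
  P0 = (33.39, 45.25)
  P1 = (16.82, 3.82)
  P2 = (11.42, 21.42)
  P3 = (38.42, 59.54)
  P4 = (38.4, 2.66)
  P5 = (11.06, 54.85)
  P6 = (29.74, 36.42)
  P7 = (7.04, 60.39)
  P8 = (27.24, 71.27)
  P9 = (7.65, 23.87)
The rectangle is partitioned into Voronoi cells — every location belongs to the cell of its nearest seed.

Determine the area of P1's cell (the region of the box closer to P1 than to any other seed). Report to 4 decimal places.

Area of P1's cell: 350.4771

1. box [0,42]×[0,81]: [(0, 0) (42, 0) (42, 81) (0, 81)]
2. ⊥bis P1·P0 via (25.105,24.535): [(0, 34.5758) (0, 0) (42, 0) (42, 17.7778)]  |A|=1099.4257
3. ⊥bis P1·P2 via (14.12,12.62): [(37.1947, 19.6997) (0, 8.2877) (0, 0) (42, 0) (42, 17.7778)]  |A|=610.538
4. ⊥bis P1·P3 via (27.62,31.68): [(37.1947, 19.6997) (0, 8.2877) (0, 0) (42, 0) (42, 17.7778)]  |A|=610.538
5. ⊥bis P1·P4 via (27.61,3.24): [(28.3489, 16.9857) (0, 8.2877) (0, 0) (27.4358, 0)]  |A|=350.4821
6. ⊥bis P1·P5 via (13.94,29.335): [(28.3489, 16.9857) (0, 8.2877) (0, 0) (27.4358, 0)]  |A|=350.4821
7. ⊥bis P1·P6 via (23.28,20.12): [(28.3489, 16.9857) (0, 8.2877) (0, 0) (27.4358, 0)]  |A|=350.4821
8. ⊥bis P1·P7 via (11.93,32.105): [(28.3489, 16.9857) (0, 8.2877) (0, 0) (27.4358, 0)]  |A|=350.4821
9. ⊥bis P1·P8 via (22.03,37.545): [(28.3489, 16.9857) (0, 8.2877) (0, 0) (27.4358, 0)]  |A|=350.4821
10. ⊥bis P1·P9 via (12.235,13.845): [(28.3489, 16.9857) (0.2557, 8.3662) (0, 8.2492) (0, 0) (27.4358, 0)]  |A|=350.4771
11. canonical 5-gon: [(28.3489, 16.9857) (0.2557, 8.3662) (0, 8.2492) (0, 0) (27.4358, 0)]
12. shoelace: 350.4771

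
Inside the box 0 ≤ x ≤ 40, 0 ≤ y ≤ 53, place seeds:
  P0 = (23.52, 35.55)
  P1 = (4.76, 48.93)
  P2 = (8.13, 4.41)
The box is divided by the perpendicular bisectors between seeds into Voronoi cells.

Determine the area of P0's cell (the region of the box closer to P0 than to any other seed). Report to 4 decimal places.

Area of P0's cell: 1077.3845

1. box [0,40]×[0,53]: [(0, 0) (40, 0) (40, 53) (0, 53)]
2. ⊥bis P0·P1 via (14.14,42.24): [(0, 22.4144) (0, 0) (40, 0) (40, 53) (21.8142, 53)]  |A|=1786.3992
3. ⊥bis P0·P2 via (15.825,19.98): [(2.8406, 26.3972) (40, 8.0322) (40, 53) (21.8142, 53)]  |A|=1077.3845
4. canonical 4-gon: [(2.8406, 26.3972) (40, 8.0322) (40, 53) (21.8142, 53)]
5. shoelace: 1077.3845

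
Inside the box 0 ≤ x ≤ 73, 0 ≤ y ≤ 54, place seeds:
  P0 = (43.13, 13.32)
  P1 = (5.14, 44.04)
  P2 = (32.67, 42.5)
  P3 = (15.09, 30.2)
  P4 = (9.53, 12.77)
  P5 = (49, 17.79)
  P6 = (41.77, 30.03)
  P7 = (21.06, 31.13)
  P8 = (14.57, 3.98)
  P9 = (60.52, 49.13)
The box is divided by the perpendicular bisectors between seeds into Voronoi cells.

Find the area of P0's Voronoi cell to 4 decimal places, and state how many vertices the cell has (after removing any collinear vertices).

1. box [0,73]×[0,54]: [(0, 0) (73, 0) (73, 54) (0, 54)]
2. ⊥bis P0·P1 via (24.135,28.68): [(0.9434, 0) (73, 0) (73, 54) (44.6096, 54)]  |A|=2712.0693
3. ⊥bis P0·P2 via (37.9,27.91): [(17.6395, 20.6473) (0.9434, 0) (73, 0) (73, 40.4921)]  |A|=1864.7199
4. ⊥bis P0·P3 via (29.11,21.76): [(31.4123, 25.5844) (16.0105, 0) (73, 0) (73, 40.4921)]  |A|=1571.0075
5. ⊥bis P0·P4 via (26.33,13.045): [(31.4123, 25.5844) (26.2647, 17.0336) (26.5435, 0) (73, 0) (73, 40.4921)]  |A|=1481.3002
6. ⊥bis P0·P5 via (46.065,15.555): [(36.9233, 27.5599) (31.4123, 25.5844) (26.2647, 17.0336) (26.5435, 0) (57.9101, 0)]  |A|=542.9514
7. ⊥bis P0·P6 via (42.45,21.675): [(41.4656, 21.5949) (28.3689, 20.529) (26.2647, 17.0336) (26.5435, 0) (57.9101, 0)]  |A|=490.5454
8. ⊥bis P0·P7 via (32.095,22.225): [(41.4656, 21.5949) (30.8921, 20.7343) (26.2973, 15.0406) (26.5435, 0) (57.9101, 0)]  |A|=481.6803
9. ⊥bis P0·P8 via (28.85,8.65): [(41.4656, 21.5949) (30.8921, 20.7343) (26.6266, 15.4486) (31.6788, 0) (57.9101, 0)]  |A|=439.4871
10. ⊥bis P0·P9 via (51.825,31.225): [(41.4656, 21.5949) (30.8921, 20.7343) (26.6266, 15.4486) (31.6788, 0) (57.9101, 0)]  |A|=439.4871
11. canonical 5-gon: [(41.4656, 21.5949) (30.8921, 20.7343) (26.6266, 15.4486) (31.6788, 0) (57.9101, 0)]
12. shoelace: 439.4871

Area of P0's cell: 439.4871 (5 vertices)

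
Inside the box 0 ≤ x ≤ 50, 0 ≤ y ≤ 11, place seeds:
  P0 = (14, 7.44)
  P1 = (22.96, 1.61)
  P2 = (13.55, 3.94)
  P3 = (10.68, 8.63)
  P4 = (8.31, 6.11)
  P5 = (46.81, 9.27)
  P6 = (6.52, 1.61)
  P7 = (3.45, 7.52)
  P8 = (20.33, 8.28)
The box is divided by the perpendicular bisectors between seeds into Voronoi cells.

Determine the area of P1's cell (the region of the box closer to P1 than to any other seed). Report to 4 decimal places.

1. box [0,50]×[0,11]: [(0, 0) (50, 0) (50, 11) (0, 11)]
2. ⊥bis P1·P0 via (18.48,4.525): [(15.5357, 0) (50, 0) (50, 11) (22.6931, 11)]  |A|=339.7416
3. ⊥bis P1·P2 via (18.255,2.775): [(18.8163, 5.0418) (17.5679, 0) (50, 0) (50, 11) (22.6931, 11)]  |A|=334.6186
4. ⊥bis P1·P3 via (16.82,5.12): [(18.8163, 5.0418) (17.5679, 0) (50, 0) (50, 11) (22.6931, 11)]  |A|=334.6186
5. ⊥bis P1·P4 via (15.635,3.86): [(18.8163, 5.0418) (17.5679, 0) (50, 0) (50, 11) (22.6931, 11)]  |A|=334.6186
6. ⊥bis P1·P5 via (34.885,5.44): [(18.8163, 5.0418) (17.5679, 0) (36.6322, 0) (33.0993, 11) (22.6931, 11)]  |A|=168.1417
7. ⊥bis P1·P6 via (14.74,1.61): [(18.8163, 5.0418) (17.5679, 0) (36.6322, 0) (33.0993, 11) (22.6931, 11)]  |A|=168.1417
8. ⊥bis P1·P7 via (13.205,4.565): [(18.8163, 5.0418) (17.5679, 0) (36.6322, 0) (33.0993, 11) (22.6931, 11)]  |A|=168.1417
9. ⊥bis P1·P8 via (21.645,4.945): [(18.4837, 3.6985) (17.5679, 0) (36.6322, 0) (33.5379, 9.6344)]  |A|=116.9573
10. canonical 4-gon: [(18.4837, 3.6985) (17.5679, 0) (36.6322, 0) (33.5379, 9.6344)]
11. shoelace: 116.9573

Area of P1's cell: 116.9573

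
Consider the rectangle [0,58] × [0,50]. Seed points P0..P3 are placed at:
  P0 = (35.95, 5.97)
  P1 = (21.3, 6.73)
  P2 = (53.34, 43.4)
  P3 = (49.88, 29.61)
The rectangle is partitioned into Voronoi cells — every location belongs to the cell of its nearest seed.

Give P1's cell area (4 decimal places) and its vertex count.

Area of P1's cell: 1223.7582 (6 vertices)

1. box [0,58]×[0,50]: [(0, 0) (58, 0) (58, 50) (0, 50)]
2. ⊥bis P1·P0 via (28.625,6.35): [(0, 0) (28.2956, 0) (30.8894, 50) (0, 50)]  |A|=1479.6254
3. ⊥bis P1·P2 via (37.32,25.065): [(0, 0) (28.2956, 0) (29.9308, 31.5212) (8.7817, 50) (0, 50)]  |A|=1275.3636
4. ⊥bis P1·P3 via (35.59,18.17): [(0, 0) (28.2956, 0) (29.6247, 25.6214) (13.1956, 46.1434) (8.7817, 50) (0, 50)]  |A|=1223.7582
5. canonical 6-gon: [(0, 0) (28.2956, 0) (29.6247, 25.6214) (13.1956, 46.1434) (8.7817, 50) (0, 50)]
6. shoelace: 1223.7582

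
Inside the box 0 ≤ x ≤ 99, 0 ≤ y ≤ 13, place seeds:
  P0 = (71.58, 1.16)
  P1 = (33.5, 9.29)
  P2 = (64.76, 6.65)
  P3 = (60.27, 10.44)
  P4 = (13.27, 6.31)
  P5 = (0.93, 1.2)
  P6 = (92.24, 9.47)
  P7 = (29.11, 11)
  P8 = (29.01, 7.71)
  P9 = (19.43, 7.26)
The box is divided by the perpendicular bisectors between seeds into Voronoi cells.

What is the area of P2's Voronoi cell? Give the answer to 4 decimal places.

Area of P2's cell: 123.1115

1. box [0,99]×[0,13]: [(0, 0) (99, 0) (99, 13) (0, 13)]
2. ⊥bis P2·P0 via (68.17,3.905): [(0, 0) (65.0265, 0) (75.4913, 13) (0, 13)]  |A|=913.3662
3. ⊥bis P2·P1 via (49.13,7.97): [(48.4569, 0) (65.0265, 0) (75.4913, 13) (49.5548, 13)]  |A|=276.2901
4. ⊥bis P2·P3 via (62.515,8.545): [(55.3022, 0) (65.0265, 0) (75.4913, 13) (66.2755, 13)]  |A|=123.1115
5. ⊥bis P2·P4 via (39.015,6.48): [(55.3022, 0) (65.0265, 0) (75.4913, 13) (66.2755, 13)]  |A|=123.1115
6. ⊥bis P2·P5 via (32.845,3.925): [(55.3022, 0) (65.0265, 0) (75.4913, 13) (66.2755, 13)]  |A|=123.1115
7. ⊥bis P2·P6 via (78.5,8.06): [(55.3022, 0) (65.0265, 0) (75.4913, 13) (66.2755, 13)]  |A|=123.1115
8. ⊥bis P2·P7 via (46.935,8.825): [(55.3022, 0) (65.0265, 0) (75.4913, 13) (66.2755, 13)]  |A|=123.1115
9. ⊥bis P2·P8 via (46.885,7.18): [(55.3022, 0) (65.0265, 0) (75.4913, 13) (66.2755, 13)]  |A|=123.1115
10. ⊥bis P2·P9 via (42.095,6.955): [(55.3022, 0) (65.0265, 0) (75.4913, 13) (66.2755, 13)]  |A|=123.1115
11. canonical 4-gon: [(55.3022, 0) (65.0265, 0) (75.4913, 13) (66.2755, 13)]
12. shoelace: 123.1115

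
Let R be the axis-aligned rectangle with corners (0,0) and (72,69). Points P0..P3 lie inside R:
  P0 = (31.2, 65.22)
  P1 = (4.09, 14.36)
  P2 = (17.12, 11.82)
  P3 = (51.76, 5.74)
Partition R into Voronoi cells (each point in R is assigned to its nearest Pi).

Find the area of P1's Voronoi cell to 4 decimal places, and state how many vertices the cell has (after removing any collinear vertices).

Area of P1's cell: 556.9211 (4 vertices)

1. box [0,72]×[0,69]: [(0, 0) (72, 0) (72, 69) (0, 69)]
2. ⊥bis P1·P0 via (17.645,39.79): [(0, 49.1953) (0, 0) (72, 0) (72, 10.8171)]  |A|=2160.4464
3. ⊥bis P1·P2 via (10.605,13.09): [(15.9825, 40.6762) (0, 49.1953) (0, 0) (8.0533, 0)]  |A|=556.9211
4. ⊥bis P1·P3 via (27.925,10.05): [(15.9825, 40.6762) (0, 49.1953) (0, 0) (8.0533, 0)]  |A|=556.9211
5. canonical 4-gon: [(15.9825, 40.6762) (0, 49.1953) (0, 0) (8.0533, 0)]
6. shoelace: 556.9211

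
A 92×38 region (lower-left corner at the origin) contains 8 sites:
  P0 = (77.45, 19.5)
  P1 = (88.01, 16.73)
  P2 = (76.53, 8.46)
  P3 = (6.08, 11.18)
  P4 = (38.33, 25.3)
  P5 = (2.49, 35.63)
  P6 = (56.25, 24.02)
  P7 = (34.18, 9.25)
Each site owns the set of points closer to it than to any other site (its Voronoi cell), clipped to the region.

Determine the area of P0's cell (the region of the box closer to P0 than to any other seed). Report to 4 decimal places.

Area of P0's cell: 404.5773

1. box [0,92]×[0,38]: [(0, 0) (92, 0) (92, 38) (0, 38)]
2. ⊥bis P0·P1 via (82.73,18.115): [(0, 0) (77.9782, 0) (87.946, 38) (0, 38)]  |A|=3152.5615
3. ⊥bis P0·P2 via (76.99,13.98): [(0, 20.3958) (81.5458, 13.6004) (87.946, 38) (0, 38)]  |A|=1790.6988
4. ⊥bis P0·P3 via (41.765,15.34): [(41.5795, 16.9309) (81.5458, 13.6004) (87.946, 38) (39.1234, 38)]  |A|=1012.5643
5. ⊥bis P0·P4 via (57.89,22.4): [(56.89, 15.655) (81.5458, 13.6004) (87.946, 38) (60.2029, 38)]  |A|=617.3319
6. ⊥bis P0·P5 via (39.97,27.565): [(56.89, 15.655) (81.5458, 13.6004) (87.946, 38) (60.2029, 38)]  |A|=617.3319
7. ⊥bis P0·P6 via (66.85,21.76): [(65.3972, 14.9461) (81.5458, 13.6004) (87.946, 38) (70.3125, 38)]  |A|=404.5773
8. ⊥bis P0·P7 via (55.815,14.375): [(65.3972, 14.9461) (81.5458, 13.6004) (87.946, 38) (70.3125, 38)]  |A|=404.5773
9. canonical 4-gon: [(65.3972, 14.9461) (81.5458, 13.6004) (87.946, 38) (70.3125, 38)]
10. shoelace: 404.5773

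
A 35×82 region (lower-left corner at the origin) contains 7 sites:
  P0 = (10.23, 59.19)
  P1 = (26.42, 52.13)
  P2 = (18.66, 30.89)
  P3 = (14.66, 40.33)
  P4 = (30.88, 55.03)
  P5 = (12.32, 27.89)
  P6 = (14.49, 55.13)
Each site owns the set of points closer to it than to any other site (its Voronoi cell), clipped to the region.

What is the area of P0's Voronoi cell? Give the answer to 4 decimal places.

Area of P0's cell: 604.0505

1. box [0,35]×[0,82]: [(0, 0) (35, 0) (35, 82) (0, 82)]
2. ⊥bis P0·P1 via (18.325,55.66): [(0, 13.6371) (29.8111, 82) (0, 82)]  |A|=1018.9877
3. ⊥bis P0·P2 via (14.445,45.04): [(0, 40.7371) (13.5818, 44.7829) (29.8111, 82) (0, 82)]  |A|=834.9542
4. ⊥bis P0·P3 via (12.445,49.76): [(0, 46.8368) (16.1296, 50.6255) (29.8111, 82) (0, 82)]  |A|=751.2389
5. ⊥bis P0·P4 via (20.555,57.11): [(0, 46.8368) (16.1296, 50.6255) (21.9268, 63.9198) (25.5692, 82) (0, 82)]  |A|=712.891
6. ⊥bis P0·P5 via (11.275,43.54): [(0, 46.8368) (16.1296, 50.6255) (21.9268, 63.9198) (25.5692, 82) (0, 82)]  |A|=712.891
7. ⊥bis P0·P6 via (12.36,57.16): [(0, 46.8368) (3.2487, 47.5999) (22.7643, 68.0768) (25.5692, 82) (0, 82)]  |A|=604.0505
8. canonical 5-gon: [(0, 46.8368) (3.2487, 47.5999) (22.7643, 68.0768) (25.5692, 82) (0, 82)]
9. shoelace: 604.0505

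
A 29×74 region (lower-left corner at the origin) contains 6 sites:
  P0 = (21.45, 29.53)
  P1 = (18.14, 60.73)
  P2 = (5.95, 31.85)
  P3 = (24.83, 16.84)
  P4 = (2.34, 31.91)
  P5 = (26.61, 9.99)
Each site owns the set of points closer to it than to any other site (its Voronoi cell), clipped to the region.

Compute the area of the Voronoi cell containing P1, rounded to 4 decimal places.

Area of P1's cell: 786.3687

1. box [0,29]×[0,74]: [(0, 0) (29, 0) (29, 74) (0, 74)]
2. ⊥bis P1·P0 via (19.795,45.13): [(0, 43.03) (29, 46.1066) (29, 74) (0, 74)]  |A|=853.5206
3. ⊥bis P1·P2 via (12.045,46.29): [(0, 51.3741) (15.7979, 44.7059) (29, 46.1066) (29, 74) (0, 74)]  |A|=787.6108
4. ⊥bis P1·P3 via (21.485,38.785): [(0, 51.3741) (15.7979, 44.7059) (29, 46.1066) (29, 74) (0, 74)]  |A|=787.6108
5. ⊥bis P1·P4 via (10.24,46.32): [(0, 51.9339) (4.4379, 49.5009) (15.7979, 44.7059) (29, 46.1066) (29, 74) (0, 74)]  |A|=786.3687
6. ⊥bis P1·P5 via (22.375,35.36): [(0, 51.9339) (4.4379, 49.5009) (15.7979, 44.7059) (29, 46.1066) (29, 74) (0, 74)]  |A|=786.3687
7. canonical 6-gon: [(0, 51.9339) (4.4379, 49.5009) (15.7979, 44.7059) (29, 46.1066) (29, 74) (0, 74)]
8. shoelace: 786.3687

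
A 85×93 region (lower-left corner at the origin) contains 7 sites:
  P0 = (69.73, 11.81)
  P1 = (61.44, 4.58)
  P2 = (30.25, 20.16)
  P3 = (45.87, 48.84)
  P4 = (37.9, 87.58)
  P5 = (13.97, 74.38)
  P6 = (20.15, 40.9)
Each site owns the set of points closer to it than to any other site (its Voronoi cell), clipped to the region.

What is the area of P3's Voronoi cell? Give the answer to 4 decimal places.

Area of P3's cell: 1927.9820

1. box [0,85]×[0,93]: [(0, 0) (85, 0) (85, 93) (0, 93)]
2. ⊥bis P3·P0 via (57.8,30.325): [(0, 0) (10.7365, 0) (85, 47.8511) (85, 93) (0, 93)]  |A|=6128.2048
3. ⊥bis P3·P1 via (53.655,26.71): [(0, 7.835) (50.4276, 25.5746) (85, 47.8511) (85, 93) (0, 93)]  |A|=5793.3638
4. ⊥bis P3·P2 via (38.06,34.5): [(0, 55.2286) (52.2692, 26.7613) (85, 47.8511) (85, 93) (0, 93)]  |A|=4541.166
5. ⊥bis P3·P4 via (41.885,68.21): [(0, 59.593) (0, 55.2286) (52.2692, 26.7613) (85, 47.8511) (85, 77.0801)]  |A|=2444.7706
6. ⊥bis P3·P5 via (29.92,61.61): [(33.8867, 66.5645) (17.2772, 45.8189) (52.2692, 26.7613) (85, 47.8511) (85, 77.0801)]  |A|=2113.4655
7. ⊥bis P3·P6 via (33.01,44.87): [(33.8867, 66.5645) (28.4204, 59.737) (35.8377, 35.7103) (52.2692, 26.7613) (85, 47.8511) (85, 77.0801)]  |A|=1927.982
8. canonical 6-gon: [(33.8867, 66.5645) (28.4204, 59.737) (35.8377, 35.7103) (52.2692, 26.7613) (85, 47.8511) (85, 77.0801)]
9. shoelace: 1927.982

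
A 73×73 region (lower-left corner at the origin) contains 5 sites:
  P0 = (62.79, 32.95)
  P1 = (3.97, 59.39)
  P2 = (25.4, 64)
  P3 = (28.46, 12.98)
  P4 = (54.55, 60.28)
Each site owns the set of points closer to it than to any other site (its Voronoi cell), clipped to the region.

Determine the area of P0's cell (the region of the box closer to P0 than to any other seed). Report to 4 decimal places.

Area of P0's cell: 1223.6677

1. box [0,73]×[0,73]: [(0, 0) (73, 0) (73, 73) (0, 73)]
2. ⊥bis P0·P1 via (33.38,46.17): [(12.6263, 0) (73, 0) (73, 73) (45.4403, 73)]  |A|=3209.5715
3. ⊥bis P0·P2 via (44.095,48.475): [(22.9948, 23.0664) (12.6263, 0) (73, 0) (73, 73) (64.4614, 73)]  |A|=2734.6734
4. ⊥bis P0·P3 via (45.625,22.965): [(36.2682, 39.0501) (58.9839, 0) (73, 0) (73, 73) (64.4614, 73)]  |A|=1759.3172
5. ⊥bis P0·P4 via (58.67,46.615): [(37.1664, 40.1317) (36.2682, 39.0501) (58.9839, 0) (73, 0) (73, 50.9355)]  |A|=1223.6677
6. canonical 5-gon: [(37.1664, 40.1317) (36.2682, 39.0501) (58.9839, 0) (73, 0) (73, 50.9355)]
7. shoelace: 1223.6677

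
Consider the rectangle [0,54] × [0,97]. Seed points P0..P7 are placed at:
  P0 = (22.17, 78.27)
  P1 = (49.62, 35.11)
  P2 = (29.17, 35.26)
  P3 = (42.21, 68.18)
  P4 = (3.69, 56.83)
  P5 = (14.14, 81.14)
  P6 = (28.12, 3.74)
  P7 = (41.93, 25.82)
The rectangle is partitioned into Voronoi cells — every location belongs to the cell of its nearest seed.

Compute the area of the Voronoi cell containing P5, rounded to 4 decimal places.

Area of P5's cell: 529.8973

1. box [0,54]×[0,97]: [(0, 0) (54, 0) (54, 97) (0, 97)]
2. ⊥bis P5·P0 via (18.155,79.705): [(0, 28.909) (24.3364, 97) (0, 97)]  |A|=828.5455
3. ⊥bis P5·P1 via (31.88,58.125): [(0, 33.5518) (2.2904, 35.3173) (24.3364, 97) (0, 97)]  |A|=823.2285
4. ⊥bis P5·P2 via (21.655,58.2): [(0, 51.106) (8.9855, 54.0495) (24.3364, 97) (0, 97)]  |A|=728.82
5. ⊥bis P5·P3 via (28.175,74.66): [(0, 51.106) (8.9855, 54.0495) (24.3364, 97) (0, 97)]  |A|=728.82
6. ⊥bis P5·P4 via (8.915,68.985): [(0, 72.8172) (13.6033, 66.9697) (24.3364, 97) (0, 97)]  |A|=529.8973
7. ⊥bis P5·P6 via (21.13,42.44): [(0, 72.8172) (13.6033, 66.9697) (24.3364, 97) (0, 97)]  |A|=529.8973
8. ⊥bis P5·P7 via (28.035,53.48): [(0, 72.8172) (13.6033, 66.9697) (24.3364, 97) (0, 97)]  |A|=529.8973
9. canonical 4-gon: [(0, 72.8172) (13.6033, 66.9697) (24.3364, 97) (0, 97)]
10. shoelace: 529.8973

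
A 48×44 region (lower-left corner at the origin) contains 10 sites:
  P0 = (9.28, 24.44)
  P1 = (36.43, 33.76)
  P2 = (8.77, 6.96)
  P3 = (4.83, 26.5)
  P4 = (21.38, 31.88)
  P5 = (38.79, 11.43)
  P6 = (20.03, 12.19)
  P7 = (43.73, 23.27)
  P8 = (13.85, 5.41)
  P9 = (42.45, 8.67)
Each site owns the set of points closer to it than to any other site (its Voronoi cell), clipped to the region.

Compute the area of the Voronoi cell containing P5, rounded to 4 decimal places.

1. box [0,48]×[0,44]: [(0, 0) (48, 0) (48, 44) (0, 44)]
2. ⊥bis P5·P0 via (24.035,17.935): [(16.128, 0) (48, 0) (48, 44) (35.5262, 44)]  |A|=975.6064
3. ⊥bis P5·P1 via (37.61,22.595): [(25.5264, 21.3179) (16.128, 0) (48, 0) (48, 23.6931)]  |A|=605.9562
4. ⊥bis P5·P2 via (23.78,9.195): [(25.5264, 21.3179) (22.8716, 15.296) (25.1491, 0) (48, 0) (48, 23.6931)]  |A|=536.9628
5. ⊥bis P5·P3 via (21.81,18.965): [(25.5264, 21.3179) (22.8716, 15.296) (25.1491, 0) (48, 0) (48, 23.6931)]  |A|=536.9628
6. ⊥bis P5·P4 via (30.085,21.655): [(30.2791, 21.8202) (23.0253, 15.6448) (22.8716, 15.296) (25.1491, 0) (48, 0) (48, 23.6931)]  |A|=524.1097
7. ⊥bis P5·P6 via (29.41,11.81): [(30.2791, 21.8202) (29.799, 21.4115) (28.9316, 0) (48, 0) (48, 23.6931)]  |A|=422.9331
8. ⊥bis P5·P7 via (41.26,17.35): [(30.492, 21.8427) (30.2791, 21.8202) (29.799, 21.4115) (28.9316, 0) (48, 0) (48, 14.5379)]  |A|=342.7884
9. ⊥bis P5·P8 via (26.32,8.42): [(30.492, 21.8427) (30.2791, 21.8202) (29.799, 21.4115) (28.9316, 0) (48, 0) (48, 14.5379)]  |A|=342.7884
10. ⊥bis P5·P9 via (40.62,10.05): [(44.9606, 15.806) (30.492, 21.8427) (30.2791, 21.8202) (29.799, 21.4115) (28.9316, 0) (33.0413, 0)]  |A|=202.4766
11. canonical 6-gon: [(44.9606, 15.806) (30.492, 21.8427) (30.2791, 21.8202) (29.799, 21.4115) (28.9316, 0) (33.0413, 0)]
12. shoelace: 202.4766

Area of P5's cell: 202.4766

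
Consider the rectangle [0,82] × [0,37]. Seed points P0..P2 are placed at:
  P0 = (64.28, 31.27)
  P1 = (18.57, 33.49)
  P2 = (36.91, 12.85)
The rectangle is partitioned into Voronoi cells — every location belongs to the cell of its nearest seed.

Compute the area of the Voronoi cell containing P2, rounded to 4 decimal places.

Area of P2's cell: 1130.8660

1. box [0,82]×[0,37]: [(0, 0) (82, 0) (82, 37) (0, 37)]
2. ⊥bis P2·P0 via (50.595,22.06): [(0, 0) (65.4414, 0) (40.5404, 37) (0, 37)]  |A|=1960.6625
3. ⊥bis P2·P1 via (27.74,23.17): [(1.6643, 0) (65.4414, 0) (41.5747, 35.4631)]  |A|=1130.866
4. canonical 3-gon: [(1.6643, 0) (65.4414, 0) (41.5747, 35.4631)]
5. shoelace: 1130.866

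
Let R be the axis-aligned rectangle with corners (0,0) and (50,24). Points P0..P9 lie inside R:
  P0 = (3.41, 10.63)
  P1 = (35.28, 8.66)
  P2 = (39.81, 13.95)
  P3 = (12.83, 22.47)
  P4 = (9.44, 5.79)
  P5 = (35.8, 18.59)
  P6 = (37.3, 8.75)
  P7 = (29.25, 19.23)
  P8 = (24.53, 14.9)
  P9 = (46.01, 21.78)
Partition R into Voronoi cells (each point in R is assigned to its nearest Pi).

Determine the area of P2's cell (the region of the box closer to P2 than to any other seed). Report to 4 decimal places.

Area of P2's cell: 99.0395

1. box [0,50]×[0,24]: [(0, 0) (50, 0) (50, 24) (0, 24)]
2. ⊥bis P2·P0 via (21.61,12.29): [(22.731, 0) (50, 0) (50, 24) (20.5419, 24)]  |A|=680.7252
3. ⊥bis P2·P1 via (37.545,11.305): [(50, 0.6394) (50, 24) (22.7202, 24)]  |A|=318.6371
4. ⊥bis P2·P3 via (26.32,18.21): [(26.993, 20.3411) (50, 0.6394) (50, 24) (28.1484, 24)]  |A|=308.7062
5. ⊥bis P2·P4 via (24.625,9.87): [(26.993, 20.3411) (50, 0.6394) (50, 24) (28.1484, 24)]  |A|=308.7062
6. ⊥bis P2·P5 via (37.805,16.27): [(34.7899, 13.6643) (50, 0.6394) (50, 24) (46.7494, 24)]  |A|=194.4571
7. ⊥bis P2·P6 via (38.555,11.35): [(34.7899, 13.6643) (36.1198, 12.5255) (50, 5.8256) (50, 24) (46.7494, 24)]  |A|=158.4643
8. ⊥bis P2·P7 via (34.53,16.59): [(34.7899, 13.6643) (36.1198, 12.5255) (50, 5.8256) (50, 24) (46.7494, 24)]  |A|=158.4643
9. ⊥bis P2·P8 via (32.17,14.425): [(34.7899, 13.6643) (36.1198, 12.5255) (50, 5.8256) (50, 24) (46.7494, 24)]  |A|=158.4643
10. ⊥bis P2·P9 via (42.91,17.865): [(41.209, 19.2119) (34.7899, 13.6643) (36.1198, 12.5255) (50, 5.8256) (50, 12.251)]  |A|=99.0395
11. canonical 5-gon: [(41.209, 19.2119) (34.7899, 13.6643) (36.1198, 12.5255) (50, 5.8256) (50, 12.251)]
12. shoelace: 99.0395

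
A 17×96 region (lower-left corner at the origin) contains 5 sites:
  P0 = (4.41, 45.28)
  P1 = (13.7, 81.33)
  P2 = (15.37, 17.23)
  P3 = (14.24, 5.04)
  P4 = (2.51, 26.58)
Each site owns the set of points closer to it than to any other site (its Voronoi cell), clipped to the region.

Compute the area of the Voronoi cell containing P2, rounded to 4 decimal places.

Area of P2's cell: 165.7273

1. box [0,17]×[0,96]: [(0, 0) (17, 0) (17, 96) (0, 96)]
2. ⊥bis P2·P0 via (9.89,31.255): [(0, 27.3907) (0, 0) (17, 0) (17, 34.0331)]  |A|=522.102
3. ⊥bis P2·P1 via (14.535,49.28): [(0, 27.3907) (0, 0) (17, 0) (17, 34.0331)]  |A|=522.102
4. ⊥bis P2·P3 via (14.805,11.135): [(0, 27.3907) (0, 12.5074) (17, 10.9315) (17, 34.0331)]  |A|=322.8711
5. ⊥bis P2·P4 via (8.94,21.905): [(1.9743, 12.3244) (17, 10.9315) (17, 32.9907)]  |A|=165.7273
6. canonical 3-gon: [(1.9743, 12.3244) (17, 10.9315) (17, 32.9907)]
7. shoelace: 165.7273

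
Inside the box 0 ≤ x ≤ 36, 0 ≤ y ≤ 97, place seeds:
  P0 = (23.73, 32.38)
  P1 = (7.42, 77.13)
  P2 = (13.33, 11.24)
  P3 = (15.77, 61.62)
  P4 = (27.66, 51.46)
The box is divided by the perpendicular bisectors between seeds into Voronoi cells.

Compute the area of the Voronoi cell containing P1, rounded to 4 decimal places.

Area of P1's cell: 870.3644

1. box [0,36]×[0,97]: [(0, 0) (36, 0) (36, 97) (0, 97)]
2. ⊥bis P1·P0 via (15.575,54.755): [(0, 49.0784) (36, 62.1993) (36, 97) (0, 97)]  |A|=1489.0018
3. ⊥bis P1·P2 via (10.375,44.185): [(0, 49.0784) (36, 62.1993) (36, 97) (0, 97)]  |A|=1489.0018
4. ⊥bis P1·P3 via (11.595,69.375): [(0, 63.1327) (36, 82.5137) (36, 97) (0, 97)]  |A|=870.3644
5. ⊥bis P1·P4 via (17.54,64.295): [(0, 63.1327) (36, 82.5137) (36, 97) (0, 97)]  |A|=870.3644
6. canonical 4-gon: [(0, 63.1327) (36, 82.5137) (36, 97) (0, 97)]
7. shoelace: 870.3644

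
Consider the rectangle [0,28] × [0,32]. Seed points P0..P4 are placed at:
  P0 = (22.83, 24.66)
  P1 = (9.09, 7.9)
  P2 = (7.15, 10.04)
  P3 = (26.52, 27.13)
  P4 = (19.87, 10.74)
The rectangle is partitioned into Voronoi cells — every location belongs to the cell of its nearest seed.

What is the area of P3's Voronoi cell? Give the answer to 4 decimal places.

Area of P3's cell: 41.0315

1. box [0,28]×[0,32]: [(0, 0) (28, 0) (28, 32) (0, 32)]
2. ⊥bis P3·P0 via (24.675,25.895): [(28, 20.9277) (28, 32) (20.5885, 32)]  |A|=41.0315
3. ⊥bis P3·P1 via (17.805,17.515): [(28, 20.9277) (28, 32) (20.5885, 32)]  |A|=41.0315
4. ⊥bis P3·P2 via (16.835,18.585): [(28, 20.9277) (28, 32) (20.5885, 32)]  |A|=41.0315
5. ⊥bis P3·P4 via (23.195,18.935): [(28, 20.9277) (28, 32) (20.5885, 32)]  |A|=41.0315
6. canonical 3-gon: [(28, 20.9277) (28, 32) (20.5885, 32)]
7. shoelace: 41.0315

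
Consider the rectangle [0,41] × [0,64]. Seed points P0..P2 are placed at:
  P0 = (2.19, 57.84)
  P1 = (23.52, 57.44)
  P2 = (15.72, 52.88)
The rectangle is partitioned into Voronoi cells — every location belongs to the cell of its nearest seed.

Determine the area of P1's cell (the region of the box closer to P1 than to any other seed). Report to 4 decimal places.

Area of P1's cell: 602.7863

1. box [0,41]×[0,64]: [(0, 0) (41, 0) (41, 64) (0, 64)]
2. ⊥bis P1·P0 via (12.855,57.64): [(11.7741, 0) (41, 0) (41, 64) (12.9743, 64)]  |A|=1832.0528
3. ⊥bis P1·P2 via (19.62,55.16): [(41, 18.5889) (41, 64) (14.452, 64)]  |A|=602.7863
4. canonical 3-gon: [(41, 18.5889) (41, 64) (14.452, 64)]
5. shoelace: 602.7863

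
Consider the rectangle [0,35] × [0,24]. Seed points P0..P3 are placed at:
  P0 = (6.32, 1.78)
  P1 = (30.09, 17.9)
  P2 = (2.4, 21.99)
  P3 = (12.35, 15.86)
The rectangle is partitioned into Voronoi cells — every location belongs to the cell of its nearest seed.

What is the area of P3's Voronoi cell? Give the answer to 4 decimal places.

1. box [0,35]×[0,24]: [(0, 0) (35, 0) (35, 24) (0, 24)]
2. ⊥bis P3·P0 via (9.335,8.82): [(0, 12.8179) (29.9296, 0) (35, 0) (35, 24) (0, 24)]  |A|=648.1829
3. ⊥bis P3·P1 via (21.22,16.88): [(0, 12.8179) (22.8105, 3.0489) (20.4012, 24) (0, 24)]  |A|=341.2493
4. ⊥bis P3·P2 via (7.375,18.925): [(2.8584, 11.5937) (22.8105, 3.0489) (20.4012, 24) (10.5016, 24)]  |A|=260.1252
5. canonical 4-gon: [(2.8584, 11.5937) (22.8105, 3.0489) (20.4012, 24) (10.5016, 24)]
6. shoelace: 260.1252

Area of P3's cell: 260.1252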